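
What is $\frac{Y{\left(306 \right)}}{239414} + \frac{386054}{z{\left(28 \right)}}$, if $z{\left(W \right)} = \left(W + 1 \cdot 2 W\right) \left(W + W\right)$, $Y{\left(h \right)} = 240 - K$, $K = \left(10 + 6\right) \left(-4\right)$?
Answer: $\frac{471572257}{5745936} \approx 82.071$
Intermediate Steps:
$K = -64$ ($K = 16 \left(-4\right) = -64$)
$Y{\left(h \right)} = 304$ ($Y{\left(h \right)} = 240 - -64 = 240 + 64 = 304$)
$z{\left(W \right)} = 6 W^{2}$ ($z{\left(W \right)} = \left(W + 2 W\right) 2 W = 3 W 2 W = 6 W^{2}$)
$\frac{Y{\left(306 \right)}}{239414} + \frac{386054}{z{\left(28 \right)}} = \frac{304}{239414} + \frac{386054}{6 \cdot 28^{2}} = 304 \cdot \frac{1}{239414} + \frac{386054}{6 \cdot 784} = \frac{152}{119707} + \frac{386054}{4704} = \frac{152}{119707} + 386054 \cdot \frac{1}{4704} = \frac{152}{119707} + \frac{193027}{2352} = \frac{471572257}{5745936}$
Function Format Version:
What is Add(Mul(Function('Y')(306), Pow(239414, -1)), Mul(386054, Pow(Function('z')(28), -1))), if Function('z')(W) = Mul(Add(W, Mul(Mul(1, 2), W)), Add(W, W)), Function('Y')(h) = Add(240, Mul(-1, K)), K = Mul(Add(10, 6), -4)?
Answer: Rational(471572257, 5745936) ≈ 82.071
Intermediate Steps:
K = -64 (K = Mul(16, -4) = -64)
Function('Y')(h) = 304 (Function('Y')(h) = Add(240, Mul(-1, -64)) = Add(240, 64) = 304)
Function('z')(W) = Mul(6, Pow(W, 2)) (Function('z')(W) = Mul(Add(W, Mul(2, W)), Mul(2, W)) = Mul(Mul(3, W), Mul(2, W)) = Mul(6, Pow(W, 2)))
Add(Mul(Function('Y')(306), Pow(239414, -1)), Mul(386054, Pow(Function('z')(28), -1))) = Add(Mul(304, Pow(239414, -1)), Mul(386054, Pow(Mul(6, Pow(28, 2)), -1))) = Add(Mul(304, Rational(1, 239414)), Mul(386054, Pow(Mul(6, 784), -1))) = Add(Rational(152, 119707), Mul(386054, Pow(4704, -1))) = Add(Rational(152, 119707), Mul(386054, Rational(1, 4704))) = Add(Rational(152, 119707), Rational(193027, 2352)) = Rational(471572257, 5745936)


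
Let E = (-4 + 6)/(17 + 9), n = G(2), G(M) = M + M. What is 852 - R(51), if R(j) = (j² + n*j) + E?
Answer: -25390/13 ≈ -1953.1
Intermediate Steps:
G(M) = 2*M
n = 4 (n = 2*2 = 4)
E = 1/13 (E = 2/26 = 2*(1/26) = 1/13 ≈ 0.076923)
R(j) = 1/13 + j² + 4*j (R(j) = (j² + 4*j) + 1/13 = 1/13 + j² + 4*j)
852 - R(51) = 852 - (1/13 + 51² + 4*51) = 852 - (1/13 + 2601 + 204) = 852 - 1*36466/13 = 852 - 36466/13 = -25390/13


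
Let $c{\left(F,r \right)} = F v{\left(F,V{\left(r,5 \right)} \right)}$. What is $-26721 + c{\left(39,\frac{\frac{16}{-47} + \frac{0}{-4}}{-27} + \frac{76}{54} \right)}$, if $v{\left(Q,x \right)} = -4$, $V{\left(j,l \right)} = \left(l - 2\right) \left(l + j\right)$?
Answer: $-26877$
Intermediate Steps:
$V{\left(j,l \right)} = \left(-2 + l\right) \left(j + l\right)$
$c{\left(F,r \right)} = - 4 F$ ($c{\left(F,r \right)} = F \left(-4\right) = - 4 F$)
$-26721 + c{\left(39,\frac{\frac{16}{-47} + \frac{0}{-4}}{-27} + \frac{76}{54} \right)} = -26721 - 156 = -26877$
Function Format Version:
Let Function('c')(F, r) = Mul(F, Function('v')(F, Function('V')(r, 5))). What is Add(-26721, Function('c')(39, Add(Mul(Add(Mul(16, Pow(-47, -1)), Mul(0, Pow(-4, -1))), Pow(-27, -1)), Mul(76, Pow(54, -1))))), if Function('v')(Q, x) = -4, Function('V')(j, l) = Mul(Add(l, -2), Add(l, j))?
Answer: -26877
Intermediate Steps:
Function('V')(j, l) = Mul(Add(-2, l), Add(j, l))
Function('c')(F, r) = Mul(-4, F) (Function('c')(F, r) = Mul(F, -4) = Mul(-4, F))
Add(-26721, Function('c')(39, Add(Mul(Add(Mul(16, Pow(-47, -1)), Mul(0, Pow(-4, -1))), Pow(-27, -1)), Mul(76, Pow(54, -1))))) = Add(-26721, Mul(-4, 39)) = Add(-26721, -156) = -26877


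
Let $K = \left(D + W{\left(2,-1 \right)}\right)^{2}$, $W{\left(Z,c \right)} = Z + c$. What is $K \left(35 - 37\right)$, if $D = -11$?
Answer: $-200$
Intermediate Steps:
$K = 100$ ($K = \left(-11 + \left(2 - 1\right)\right)^{2} = \left(-11 + 1\right)^{2} = \left(-10\right)^{2} = 100$)
$K \left(35 - 37\right) = 100 \left(35 - 37\right) = 100 \left(-2\right) = -200$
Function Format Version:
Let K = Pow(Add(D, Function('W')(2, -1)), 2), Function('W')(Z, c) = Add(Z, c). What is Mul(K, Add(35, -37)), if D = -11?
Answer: -200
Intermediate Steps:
K = 100 (K = Pow(Add(-11, Add(2, -1)), 2) = Pow(Add(-11, 1), 2) = Pow(-10, 2) = 100)
Mul(K, Add(35, -37)) = Mul(100, Add(35, -37)) = Mul(100, -2) = -200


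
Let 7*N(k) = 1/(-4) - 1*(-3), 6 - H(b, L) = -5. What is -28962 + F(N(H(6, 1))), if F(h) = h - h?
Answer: -28962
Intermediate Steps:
H(b, L) = 11 (H(b, L) = 6 - 1*(-5) = 6 + 5 = 11)
N(k) = 11/28 (N(k) = (1/(-4) - 1*(-3))/7 = (1*(-¼) + 3)/7 = (-¼ + 3)/7 = (⅐)*(11/4) = 11/28)
F(h) = 0
-28962 + F(N(H(6, 1))) = -28962 + 0 = -28962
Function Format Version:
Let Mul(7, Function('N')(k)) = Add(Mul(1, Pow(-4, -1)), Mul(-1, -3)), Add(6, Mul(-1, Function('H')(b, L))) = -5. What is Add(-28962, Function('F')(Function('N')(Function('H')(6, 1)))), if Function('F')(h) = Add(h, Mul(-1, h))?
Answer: -28962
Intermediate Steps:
Function('H')(b, L) = 11 (Function('H')(b, L) = Add(6, Mul(-1, -5)) = Add(6, 5) = 11)
Function('N')(k) = Rational(11, 28) (Function('N')(k) = Mul(Rational(1, 7), Add(Mul(1, Pow(-4, -1)), Mul(-1, -3))) = Mul(Rational(1, 7), Add(Mul(1, Rational(-1, 4)), 3)) = Mul(Rational(1, 7), Add(Rational(-1, 4), 3)) = Mul(Rational(1, 7), Rational(11, 4)) = Rational(11, 28))
Function('F')(h) = 0
Add(-28962, Function('F')(Function('N')(Function('H')(6, 1)))) = Add(-28962, 0) = -28962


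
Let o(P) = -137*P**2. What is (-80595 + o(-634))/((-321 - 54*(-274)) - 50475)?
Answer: 55148567/36000 ≈ 1531.9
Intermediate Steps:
(-80595 + o(-634))/((-321 - 54*(-274)) - 50475) = (-80595 - 137*(-634)**2)/((-321 - 54*(-274)) - 50475) = (-80595 - 137*401956)/((-321 + 14796) - 50475) = (-80595 - 55067972)/(14475 - 50475) = -55148567/(-36000) = -55148567*(-1/36000) = 55148567/36000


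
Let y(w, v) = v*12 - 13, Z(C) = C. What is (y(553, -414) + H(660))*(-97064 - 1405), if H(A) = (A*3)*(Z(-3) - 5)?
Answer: 2050223049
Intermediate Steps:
y(w, v) = -13 + 12*v (y(w, v) = 12*v - 13 = -13 + 12*v)
H(A) = -24*A (H(A) = (A*3)*(-3 - 5) = (3*A)*(-8) = -24*A)
(y(553, -414) + H(660))*(-97064 - 1405) = ((-13 + 12*(-414)) - 24*660)*(-97064 - 1405) = ((-13 - 4968) - 15840)*(-98469) = (-4981 - 15840)*(-98469) = -20821*(-98469) = 2050223049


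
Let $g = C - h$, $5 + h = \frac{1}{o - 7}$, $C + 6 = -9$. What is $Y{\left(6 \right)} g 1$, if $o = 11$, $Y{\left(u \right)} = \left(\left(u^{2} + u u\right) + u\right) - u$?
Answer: $-738$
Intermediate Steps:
$Y{\left(u \right)} = 2 u^{2}$ ($Y{\left(u \right)} = \left(\left(u^{2} + u^{2}\right) + u\right) - u = \left(2 u^{2} + u\right) - u = \left(u + 2 u^{2}\right) - u = 2 u^{2}$)
$C = -15$ ($C = -6 - 9 = -15$)
$h = - \frac{19}{4}$ ($h = -5 + \frac{1}{11 - 7} = -5 + \frac{1}{4} = - \frac{19}{4} \approx -4.75$)
$g = - \frac{41}{4}$ ($g = -15 - - \frac{19}{4} = -15 + \frac{19}{4} = - \frac{41}{4} \approx -10.25$)
$Y{\left(6 \right)} g 1 = 2 \cdot 6^{2} \left(- \frac{41}{4}\right) 1 = 2 \cdot 36 \left(- \frac{41}{4}\right) 1 = 72 \left(- \frac{41}{4}\right) 1 = \left(-738\right) 1 = -738$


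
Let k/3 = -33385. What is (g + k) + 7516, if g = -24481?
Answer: -117120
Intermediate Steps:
k = -100155 (k = 3*(-33385) = -100155)
(g + k) + 7516 = (-24481 - 100155) + 7516 = -124636 + 7516 = -117120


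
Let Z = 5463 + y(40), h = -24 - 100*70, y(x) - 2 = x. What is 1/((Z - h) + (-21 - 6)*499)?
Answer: -1/944 ≈ -0.0010593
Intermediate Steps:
y(x) = 2 + x
h = -7024 (h = -24 - 7000 = -7024)
Z = 5505 (Z = 5463 + (2 + 40) = 5463 + 42 = 5505)
1/((Z - h) + (-21 - 6)*499) = 1/((5505 - 1*(-7024)) + (-21 - 6)*499) = 1/((5505 + 7024) - 27*499) = 1/(12529 - 13473) = 1/(-944) = -1/944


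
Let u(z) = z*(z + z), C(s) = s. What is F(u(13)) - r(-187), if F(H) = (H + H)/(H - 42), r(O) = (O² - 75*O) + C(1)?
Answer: -3625461/74 ≈ -48993.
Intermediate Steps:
u(z) = 2*z² (u(z) = z*(2*z) = 2*z²)
r(O) = 1 + O² - 75*O (r(O) = (O² - 75*O) + 1 = 1 + O² - 75*O)
F(H) = 2*H/(-42 + H) (F(H) = (2*H)/(-42 + H) = 2*H/(-42 + H))
F(u(13)) - r(-187) = 2*(2*13²)/(-42 + 2*13²) - (1 + (-187)² - 75*(-187)) = 2*(2*169)/(-42 + 2*169) - (1 + 34969 + 14025) = 2*338/(-42 + 338) - 1*48995 = 2*338/296 - 48995 = 2*338*(1/296) - 48995 = 169/74 - 48995 = -3625461/74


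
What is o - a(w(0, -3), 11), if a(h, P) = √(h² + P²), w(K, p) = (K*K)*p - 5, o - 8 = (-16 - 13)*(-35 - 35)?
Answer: 2038 - √146 ≈ 2025.9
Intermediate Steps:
o = 2038 (o = 8 + (-16 - 13)*(-35 - 35) = 8 - 29*(-70) = 8 + 2030 = 2038)
w(K, p) = -5 + p*K² (w(K, p) = K²*p - 5 = p*K² - 5 = -5 + p*K²)
a(h, P) = √(P² + h²)
o - a(w(0, -3), 11) = 2038 - √(11² + (-5 - 3*0²)²) = 2038 - √(121 + (-5 - 3*0)²) = 2038 - √(121 + (-5 + 0)²) = 2038 - √(121 + (-5)²) = 2038 - √(121 + 25) = 2038 - √146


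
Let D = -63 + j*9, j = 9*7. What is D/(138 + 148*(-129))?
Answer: -28/1053 ≈ -0.026591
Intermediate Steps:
j = 63
D = 504 (D = -63 + 63*9 = -63 + 567 = 504)
D/(138 + 148*(-129)) = 504/(138 + 148*(-129)) = 504/(138 - 19092) = 504/(-18954) = 504*(-1/18954) = -28/1053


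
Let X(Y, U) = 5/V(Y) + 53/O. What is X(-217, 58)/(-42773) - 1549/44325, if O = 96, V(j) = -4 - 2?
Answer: -2119773139/60669223200 ≈ -0.034940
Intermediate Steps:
V(j) = -6
X(Y, U) = -9/32 (X(Y, U) = 5/(-6) + 53/96 = 5*(-1/6) + 53*(1/96) = -5/6 + 53/96 = -9/32)
X(-217, 58)/(-42773) - 1549/44325 = -9/32/(-42773) - 1549/44325 = -9/32*(-1/42773) - 1549*1/44325 = 9/1368736 - 1549/44325 = -2119773139/60669223200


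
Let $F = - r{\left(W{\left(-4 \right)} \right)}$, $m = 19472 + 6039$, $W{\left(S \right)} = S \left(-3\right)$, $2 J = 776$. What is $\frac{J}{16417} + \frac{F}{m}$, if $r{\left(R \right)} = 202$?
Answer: $\frac{6582034}{418814087} \approx 0.015716$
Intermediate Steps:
$J = 388$ ($J = \frac{1}{2} \cdot 776 = 388$)
$W{\left(S \right)} = - 3 S$
$m = 25511$
$F = -202$ ($F = \left(-1\right) 202 = -202$)
$\frac{J}{16417} + \frac{F}{m} = \frac{388}{16417} - \frac{202}{25511} = \frac{6582034}{418814087}$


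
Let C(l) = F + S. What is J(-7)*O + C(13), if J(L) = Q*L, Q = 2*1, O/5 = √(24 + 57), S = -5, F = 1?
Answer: -634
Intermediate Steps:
O = 45 (O = 5*√(24 + 57) = 5*√81 = 5*9 = 45)
C(l) = -4 (C(l) = 1 - 5 = -4)
Q = 2
J(L) = 2*L
J(-7)*O + C(13) = (2*(-7))*45 - 4 = -14*45 - 4 = -630 - 4 = -634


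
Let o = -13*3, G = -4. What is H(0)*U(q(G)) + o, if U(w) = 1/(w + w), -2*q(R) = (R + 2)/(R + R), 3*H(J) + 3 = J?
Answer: -35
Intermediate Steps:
H(J) = -1 + J/3
q(R) = -(2 + R)/(4*R) (q(R) = -(R + 2)/(2*(R + R)) = -(2 + R)/(2*(2*R)) = -(2 + R)*1/(2*R)/2 = -(2 + R)/(4*R))
U(w) = 1/(2*w)
o = -39
H(0)*U(q(G)) + o = (-1 + (⅓)*0)*(1/(2*(((¼)*(-2 - 1*(-4))/(-4))))) - 39 = (-1 + 0)*(1/(2*(((¼)*(-¼)*(-2 + 4))))) - 39 = -1/(2*((¼)*(-¼)*2)) - 39 = -1/(2*(-⅛)) - 39 = -(-8)/2 - 39 = -1*(-4) - 39 = 4 - 39 = -35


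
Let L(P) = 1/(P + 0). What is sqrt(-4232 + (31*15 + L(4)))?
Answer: I*sqrt(15067)/2 ≈ 61.374*I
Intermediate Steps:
L(P) = 1/P
sqrt(-4232 + (31*15 + L(4))) = sqrt(-4232 + (31*15 + 1/4)) = sqrt(-4232 + (465 + 1/4)) = sqrt(-4232 + 1861/4) = sqrt(-15067/4) = I*sqrt(15067)/2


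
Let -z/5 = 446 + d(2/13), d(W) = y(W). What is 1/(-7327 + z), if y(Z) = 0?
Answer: -1/9557 ≈ -0.00010464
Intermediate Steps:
d(W) = 0
z = -2230 (z = -5*(446 + 0) = -5*446 = -2230)
1/(-7327 + z) = 1/(-7327 - 2230) = 1/(-9557) = -1/9557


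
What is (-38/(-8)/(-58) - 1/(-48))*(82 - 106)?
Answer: 85/58 ≈ 1.4655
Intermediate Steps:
(-38/(-8)/(-58) - 1/(-48))*(82 - 106) = (-38*(-⅛)*(-1/58) - 1*(-1/48))*(-24) = ((19/4)*(-1/58) + 1/48)*(-24) = (-19/232 + 1/48)*(-24) = -85/1392*(-24) = 85/58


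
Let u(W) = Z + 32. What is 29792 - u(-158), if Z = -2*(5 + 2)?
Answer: 29774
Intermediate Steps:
Z = -14 (Z = -2*7 = -14)
u(W) = 18 (u(W) = -14 + 32 = 18)
29792 - u(-158) = 29792 - 1*18 = 29792 - 18 = 29774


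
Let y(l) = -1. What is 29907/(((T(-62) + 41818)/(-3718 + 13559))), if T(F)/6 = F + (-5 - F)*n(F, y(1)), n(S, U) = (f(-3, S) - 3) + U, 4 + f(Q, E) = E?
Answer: 294314787/17506 ≈ 16812.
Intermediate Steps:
f(Q, E) = -4 + E
n(S, U) = -7 + S + U (n(S, U) = ((-4 + S) - 3) + U = (-7 + S) + U = -7 + S + U)
T(F) = 6*F + 6*(-8 + F)*(-5 - F) (T(F) = 6*(F + (-5 - F)*(-7 + F - 1)) = 6*(F + (-5 - F)*(-8 + F)) = 6*(F + (-8 + F)*(-5 - F)) = 6*F + 6*(-8 + F)*(-5 - F))
29907/(((T(-62) + 41818)/(-3718 + 13559))) = 29907/((((240 - 6*(-62)**2 + 24*(-62)) + 41818)/(-3718 + 13559))) = 29907/((((240 - 6*3844 - 1488) + 41818)/9841)) = 29907/((((240 - 23064 - 1488) + 41818)*(1/9841))) = 29907/(((-24312 + 41818)*(1/9841))) = 29907/((17506*(1/9841))) = 29907/(17506/9841) = 29907*(9841/17506) = 294314787/17506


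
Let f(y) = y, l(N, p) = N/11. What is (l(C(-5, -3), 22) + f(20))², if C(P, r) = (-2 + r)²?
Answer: 60025/121 ≈ 496.07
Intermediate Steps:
l(N, p) = N/11 (l(N, p) = N*(1/11) = N/11)
(l(C(-5, -3), 22) + f(20))² = ((-2 - 3)²/11 + 20)² = ((1/11)*(-5)² + 20)² = ((1/11)*25 + 20)² = (25/11 + 20)² = (245/11)² = 60025/121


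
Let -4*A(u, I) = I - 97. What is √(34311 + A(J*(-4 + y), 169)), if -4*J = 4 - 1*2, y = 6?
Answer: √34293 ≈ 185.18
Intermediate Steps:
J = -½ (J = -(4 - 1*2)/4 = -(4 - 2)/4 = -¼*2 = -½ ≈ -0.50000)
A(u, I) = 97/4 - I/4 (A(u, I) = -(I - 97)/4 = -(-97 + I)/4 = 97/4 - I/4)
√(34311 + A(J*(-4 + y), 169)) = √(34311 + (97/4 - ¼*169)) = √(34311 + (97/4 - 169/4)) = √(34311 - 18) = √34293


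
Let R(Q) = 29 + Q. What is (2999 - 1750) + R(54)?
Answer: 1332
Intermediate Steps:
(2999 - 1750) + R(54) = (2999 - 1750) + (29 + 54) = 1249 + 83 = 1332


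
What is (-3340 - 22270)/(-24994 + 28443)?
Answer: -25610/3449 ≈ -7.4253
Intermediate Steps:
(-3340 - 22270)/(-24994 + 28443) = -25610/3449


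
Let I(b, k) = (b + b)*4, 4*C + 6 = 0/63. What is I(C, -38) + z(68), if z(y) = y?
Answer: 56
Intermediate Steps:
C = -3/2 (C = -3/2 + (0/63)/4 = -3/2 + (0*(1/63))/4 = -3/2 + (1/4)*0 = -3/2 + 0 = -3/2 ≈ -1.5000)
I(b, k) = 8*b (I(b, k) = (2*b)*4 = 8*b)
I(C, -38) + z(68) = 8*(-3/2) + 68 = -12 + 68 = 56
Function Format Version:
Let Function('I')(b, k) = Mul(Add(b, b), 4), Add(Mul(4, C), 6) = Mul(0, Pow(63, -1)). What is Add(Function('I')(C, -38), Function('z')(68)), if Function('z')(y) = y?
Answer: 56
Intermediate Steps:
C = Rational(-3, 2) (C = Add(Rational(-3, 2), Mul(Rational(1, 4), Mul(0, Pow(63, -1)))) = Add(Rational(-3, 2), Mul(Rational(1, 4), Mul(0, Rational(1, 63)))) = Add(Rational(-3, 2), Mul(Rational(1, 4), 0)) = Add(Rational(-3, 2), 0) = Rational(-3, 2) ≈ -1.5000)
Function('I')(b, k) = Mul(8, b) (Function('I')(b, k) = Mul(Mul(2, b), 4) = Mul(8, b))
Add(Function('I')(C, -38), Function('z')(68)) = Add(Mul(8, Rational(-3, 2)), 68) = Add(-12, 68) = 56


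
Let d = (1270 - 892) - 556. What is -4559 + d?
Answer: -4737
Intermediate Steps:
d = -178 (d = 378 - 556 = -178)
-4559 + d = -4559 - 178 = -4737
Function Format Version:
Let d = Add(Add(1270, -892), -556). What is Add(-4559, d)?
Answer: -4737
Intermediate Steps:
d = -178 (d = Add(378, -556) = -178)
Add(-4559, d) = Add(-4559, -178) = -4737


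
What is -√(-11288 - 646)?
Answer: -3*I*√1326 ≈ -109.24*I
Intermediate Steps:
-√(-11288 - 646) = -√(-11934) = -3*I*√1326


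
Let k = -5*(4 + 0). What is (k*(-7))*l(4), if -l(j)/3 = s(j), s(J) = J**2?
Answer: -6720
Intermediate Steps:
l(j) = -3*j**2
k = -20 (k = -5*4 = -20)
(k*(-7))*l(4) = (-20*(-7))*(-3*4**2) = 140*(-3*16) = 140*(-48) = -6720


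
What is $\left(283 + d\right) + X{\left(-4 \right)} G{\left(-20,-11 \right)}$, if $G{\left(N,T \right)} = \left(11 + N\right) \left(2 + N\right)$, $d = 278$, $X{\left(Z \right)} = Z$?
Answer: $-87$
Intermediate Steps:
$G{\left(N,T \right)} = \left(2 + N\right) \left(11 + N\right)$
$\left(283 + d\right) + X{\left(-4 \right)} G{\left(-20,-11 \right)} = \left(283 + 278\right) - 4 \left(22 + \left(-20\right)^{2} + 13 \left(-20\right)\right) = 561 - 4 \left(22 + 400 - 260\right) = 561 - 648 = -87$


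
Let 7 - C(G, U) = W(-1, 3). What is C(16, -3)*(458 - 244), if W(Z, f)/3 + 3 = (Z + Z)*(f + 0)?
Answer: 7276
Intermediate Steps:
W(Z, f) = -9 + 6*Z*f (W(Z, f) = -9 + 3*((Z + Z)*(f + 0)) = -9 + 3*((2*Z)*f) = -9 + 3*(2*Z*f) = -9 + 6*Z*f)
C(G, U) = 34 (C(G, U) = 7 - (-9 + 6*(-1)*3) = 7 - (-9 - 18) = 7 - 1*(-27) = 7 + 27 = 34)
C(16, -3)*(458 - 244) = 34*(458 - 244) = 34*214 = 7276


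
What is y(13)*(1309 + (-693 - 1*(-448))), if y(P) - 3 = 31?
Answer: 36176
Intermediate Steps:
y(P) = 34 (y(P) = 3 + 31 = 34)
y(13)*(1309 + (-693 - 1*(-448))) = 34*(1309 + (-693 - 1*(-448))) = 34*(1309 + (-693 + 448)) = 34*(1309 - 245) = 34*1064 = 36176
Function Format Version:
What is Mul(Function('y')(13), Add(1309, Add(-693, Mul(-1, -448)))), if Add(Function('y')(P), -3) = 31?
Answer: 36176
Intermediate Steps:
Function('y')(P) = 34 (Function('y')(P) = Add(3, 31) = 34)
Mul(Function('y')(13), Add(1309, Add(-693, Mul(-1, -448)))) = Mul(34, Add(1309, Add(-693, Mul(-1, -448)))) = Mul(34, Add(1309, Add(-693, 448))) = Mul(34, Add(1309, -245)) = Mul(34, 1064) = 36176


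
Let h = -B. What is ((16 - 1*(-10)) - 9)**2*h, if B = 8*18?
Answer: -41616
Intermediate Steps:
B = 144
h = -144 (h = -1*144 = -144)
((16 - 1*(-10)) - 9)**2*h = ((16 - 1*(-10)) - 9)**2*(-144) = ((16 + 10) - 9)**2*(-144) = (26 - 9)**2*(-144) = 17**2*(-144) = 289*(-144) = -41616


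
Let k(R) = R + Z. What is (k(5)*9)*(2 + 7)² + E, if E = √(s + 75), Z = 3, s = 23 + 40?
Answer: 5832 + √138 ≈ 5843.8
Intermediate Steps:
s = 63
k(R) = 3 + R (k(R) = R + 3 = 3 + R)
E = √138 (E = √(63 + 75) = √138 ≈ 11.747)
(k(5)*9)*(2 + 7)² + E = ((3 + 5)*9)*(2 + 7)² + √138 = (8*9)*9² + √138 = 72*81 + √138 = 5832 + √138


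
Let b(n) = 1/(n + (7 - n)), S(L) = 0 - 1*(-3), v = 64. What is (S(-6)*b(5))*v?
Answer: 192/7 ≈ 27.429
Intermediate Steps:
S(L) = 3 (S(L) = 0 + 3 = 3)
b(n) = ⅐ (b(n) = 1/7 = ⅐)
(S(-6)*b(5))*v = (3*(⅐))*64 = (3/7)*64 = 192/7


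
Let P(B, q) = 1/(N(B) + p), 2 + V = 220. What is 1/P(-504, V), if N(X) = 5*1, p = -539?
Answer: -534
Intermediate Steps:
N(X) = 5
V = 218 (V = -2 + 220 = 218)
P(B, q) = -1/534 (P(B, q) = 1/(5 - 539) = 1/(-534) = -1/534)
1/P(-504, V) = 1/(-1/534) = -534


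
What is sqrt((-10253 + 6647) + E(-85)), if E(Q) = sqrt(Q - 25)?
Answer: sqrt(-3606 + I*sqrt(110)) ≈ 0.08733 + 60.05*I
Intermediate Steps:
E(Q) = sqrt(-25 + Q)
sqrt((-10253 + 6647) + E(-85)) = sqrt((-10253 + 6647) + sqrt(-25 - 85)) = sqrt(-3606 + sqrt(-110)) = sqrt(-3606 + I*sqrt(110))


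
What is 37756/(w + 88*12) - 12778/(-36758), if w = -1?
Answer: 700657919/19389845 ≈ 36.135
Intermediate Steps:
37756/(w + 88*12) - 12778/(-36758) = 37756/(-1 + 88*12) - 12778/(-36758) = 37756/(-1 + 1056) - 12778*(-1/36758) = 37756/1055 + 6389/18379 = 700657919/19389845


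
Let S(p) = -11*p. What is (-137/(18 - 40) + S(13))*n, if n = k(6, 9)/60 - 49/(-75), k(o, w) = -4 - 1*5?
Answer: -151453/2200 ≈ -68.842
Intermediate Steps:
k(o, w) = -9 (k(o, w) = -4 - 5 = -9)
n = 151/300 (n = -9/60 - 49/(-75) = -9*1/60 - 49*(-1/75) = -3/20 + 49/75 = 151/300 ≈ 0.50333)
(-137/(18 - 40) + S(13))*n = (-137/(18 - 40) - 11*13)*(151/300) = (-137/(-22) - 143)*(151/300) = (-137*(-1/22) - 143)*(151/300) = (137/22 - 143)*(151/300) = -3009/22*151/300 = -151453/2200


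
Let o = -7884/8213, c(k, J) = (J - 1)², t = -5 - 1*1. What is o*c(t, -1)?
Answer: -31536/8213 ≈ -3.8398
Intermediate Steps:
t = -6 (t = -5 - 1 = -6)
c(k, J) = (-1 + J)²
o = -7884/8213 (o = -7884*1/8213 = -7884/8213 ≈ -0.95994)
o*c(t, -1) = -7884*(-1 - 1)²/8213 = -7884/8213*(-2)² = -7884/8213*4 = -31536/8213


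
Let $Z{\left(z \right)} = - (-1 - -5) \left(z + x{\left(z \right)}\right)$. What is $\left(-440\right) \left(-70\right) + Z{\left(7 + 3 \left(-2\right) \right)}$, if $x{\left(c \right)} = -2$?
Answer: $30804$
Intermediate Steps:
$Z{\left(z \right)} = 8 - 4 z$ ($Z{\left(z \right)} = - (-1 - -5) \left(z - 2\right) = - (-1 + 5) \left(-2 + z\right) = \left(-1\right) 4 \left(-2 + z\right) = - 4 \left(-2 + z\right) = 8 - 4 z$)
$\left(-440\right) \left(-70\right) + Z{\left(7 + 3 \left(-2\right) \right)} = \left(-440\right) \left(-70\right) + \left(8 - 4 \left(7 + 3 \left(-2\right)\right)\right) = 30800 + \left(8 - 4 \left(7 - 6\right)\right) = 30800 + \left(8 - 4\right) = 30800 + 4 = 30804$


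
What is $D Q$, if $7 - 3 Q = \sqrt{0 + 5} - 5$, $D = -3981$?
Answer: $-15924 + 1327 \sqrt{5} \approx -12957.0$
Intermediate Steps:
$Q = 4 - \frac{\sqrt{5}}{3}$ ($Q = \frac{7}{3} - \frac{\sqrt{0 + 5} - 5}{3} = \frac{7}{3} - \frac{\sqrt{5} - 5}{3} = \frac{7}{3} - \frac{-5 + \sqrt{5}}{3} = \frac{7}{3} + \left(\frac{5}{3} - \frac{\sqrt{5}}{3}\right) = 4 - \frac{\sqrt{5}}{3} \approx 3.2546$)
$D Q = - 3981 \left(4 - \frac{\sqrt{5}}{3}\right) = -15924 + 1327 \sqrt{5}$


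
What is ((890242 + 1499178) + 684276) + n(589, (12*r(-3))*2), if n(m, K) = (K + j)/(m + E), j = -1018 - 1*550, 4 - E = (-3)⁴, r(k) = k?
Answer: 196716339/64 ≈ 3.0737e+6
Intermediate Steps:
E = -77 (E = 4 - 1*(-3)⁴ = 4 - 1*81 = 4 - 81 = -77)
j = -1568 (j = -1018 - 550 = -1568)
n(m, K) = (-1568 + K)/(-77 + m) (n(m, K) = (K - 1568)/(m - 77) = (-1568 + K)/(-77 + m))
((890242 + 1499178) + 684276) + n(589, (12*r(-3))*2) = ((890242 + 1499178) + 684276) + (-1568 + (12*(-3))*2)/(-77 + 589) = (2389420 + 684276) + (-1568 - 36*2)/512 = 3073696 + (-1568 - 72)/512 = 3073696 + (1/512)*(-1640) = 3073696 - 205/64 = 196716339/64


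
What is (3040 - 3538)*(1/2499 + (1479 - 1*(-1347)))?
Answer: -1172321050/833 ≈ -1.4073e+6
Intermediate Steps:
(3040 - 3538)*(1/2499 + (1479 - 1*(-1347))) = -498*(1/2499 + (1479 + 1347)) = -498*(1/2499 + 2826) = -498*7062175/2499 = -1172321050/833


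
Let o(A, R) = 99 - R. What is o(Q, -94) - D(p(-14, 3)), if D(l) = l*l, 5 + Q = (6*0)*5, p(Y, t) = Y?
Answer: -3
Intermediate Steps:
Q = -5 (Q = -5 + (6*0)*5 = -5 + 0*5 = -5 + 0 = -5)
D(l) = l**2
o(Q, -94) - D(p(-14, 3)) = (99 - 1*(-94)) - 1*(-14)**2 = (99 + 94) - 1*196 = 193 - 196 = -3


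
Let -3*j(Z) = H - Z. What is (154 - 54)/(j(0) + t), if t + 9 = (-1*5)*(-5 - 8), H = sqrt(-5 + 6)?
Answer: 300/167 ≈ 1.7964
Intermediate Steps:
H = 1 (H = sqrt(1) = 1)
j(Z) = -1/3 + Z/3 (j(Z) = -(1 - Z)/3 = -1/3 + Z/3)
t = 56 (t = -9 + (-1*5)*(-5 - 8) = -9 - 5*(-13) = -9 + 65 = 56)
(154 - 54)/(j(0) + t) = (154 - 54)/((-1/3 + (1/3)*0) + 56) = 100/((-1/3 + 0) + 56) = 100/(-1/3 + 56) = 100/(167/3) = 100*(3/167) = 300/167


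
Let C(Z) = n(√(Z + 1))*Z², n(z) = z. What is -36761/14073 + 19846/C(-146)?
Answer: -36761/14073 - 9923*I*√145/1545410 ≈ -2.6122 - 0.077318*I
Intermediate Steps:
C(Z) = Z²*√(1 + Z) (C(Z) = √(Z + 1)*Z² = √(1 + Z)*Z² = Z²*√(1 + Z))
-36761/14073 + 19846/C(-146) = -36761/14073 + 19846/(((-146)²*√(1 - 146))) = -36761*1/14073 + 19846/((21316*√(-145))) = -36761/14073 + 19846/((21316*(I*√145))) = -36761/14073 + 19846/((21316*I*√145)) = -36761/14073 + 19846*(-I*√145/3090820) = -36761/14073 - 9923*I*√145/1545410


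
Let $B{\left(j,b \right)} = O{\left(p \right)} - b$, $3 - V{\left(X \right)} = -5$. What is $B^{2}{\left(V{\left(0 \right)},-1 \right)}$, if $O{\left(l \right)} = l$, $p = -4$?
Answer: $9$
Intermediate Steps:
$V{\left(X \right)} = 8$ ($V{\left(X \right)} = 3 - -5 = 3 + 5 = 8$)
$B{\left(j,b \right)} = -4 - b$
$B^{2}{\left(V{\left(0 \right)},-1 \right)} = \left(-4 - -1\right)^{2} = \left(-4 + 1\right)^{2} = \left(-3\right)^{2} = 9$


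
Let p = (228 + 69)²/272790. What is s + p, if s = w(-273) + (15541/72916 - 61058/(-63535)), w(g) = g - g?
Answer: 21027659239059/14041768439860 ≈ 1.4975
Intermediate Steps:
w(g) = 0
p = 9801/30310 (p = 297²*(1/272790) = 88209*(1/272790) = 9801/30310 ≈ 0.32336)
s = 5439502563/4632718060 (s = 0 + (15541/72916 - 61058/(-63535)) = 0 + (15541*(1/72916) - 61058*(-1/63535)) = 0 + (15541/72916 + 61058/63535) = 0 + 5439502563/4632718060 = 5439502563/4632718060 ≈ 1.1741)
s + p = 5439502563/4632718060 + 9801/30310 = 21027659239059/14041768439860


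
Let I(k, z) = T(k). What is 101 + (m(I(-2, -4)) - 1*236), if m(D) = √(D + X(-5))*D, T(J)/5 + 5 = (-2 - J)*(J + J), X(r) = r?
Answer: -135 - 25*I*√30 ≈ -135.0 - 136.93*I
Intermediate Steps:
T(J) = -25 + 10*J*(-2 - J) (T(J) = -25 + 5*((-2 - J)*(J + J)) = -25 + 5*((-2 - J)*(2*J)) = -25 + 5*(2*J*(-2 - J)) = -25 + 10*J*(-2 - J))
I(k, z) = -25 - 20*k - 10*k²
m(D) = D*√(-5 + D) (m(D) = √(D - 5)*D = √(-5 + D)*D = D*√(-5 + D))
101 + (m(I(-2, -4)) - 1*236) = 101 + ((-25 - 20*(-2) - 10*(-2)²)*√(-5 + (-25 - 20*(-2) - 10*(-2)²)) - 1*236) = 101 + ((-25 + 40 - 10*4)*√(-5 + (-25 + 40 - 10*4)) - 236) = 101 + ((-25 + 40 - 40)*√(-5 + (-25 + 40 - 40)) - 236) = 101 + (-25*√(-5 - 25) - 236) = 101 + (-25*I*√30 - 236) = 101 + (-236 - 25*I*√30) = -135 - 25*I*√30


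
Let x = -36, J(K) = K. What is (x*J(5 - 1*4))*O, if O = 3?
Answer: -108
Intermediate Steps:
(x*J(5 - 1*4))*O = -36*(5 - 1*4)*3 = -36*(5 - 4)*3 = -36*1*3 = -36*3 = -108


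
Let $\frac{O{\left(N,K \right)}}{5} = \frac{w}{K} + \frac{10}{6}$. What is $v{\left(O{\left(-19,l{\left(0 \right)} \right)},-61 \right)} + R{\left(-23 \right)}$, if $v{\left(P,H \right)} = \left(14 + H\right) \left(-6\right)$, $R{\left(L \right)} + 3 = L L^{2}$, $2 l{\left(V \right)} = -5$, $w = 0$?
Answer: $-11888$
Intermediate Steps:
$l{\left(V \right)} = - \frac{5}{2}$ ($l{\left(V \right)} = \frac{1}{2} \left(-5\right) = - \frac{5}{2}$)
$O{\left(N,K \right)} = \frac{25}{3}$ ($O{\left(N,K \right)} = 5 \left(\frac{0}{K} + \frac{10}{6}\right) = 5 \left(0 + 10 \cdot \frac{1}{6}\right) = 5 \left(0 + \frac{5}{3}\right) = 5 \cdot \frac{5}{3} = \frac{25}{3}$)
$R{\left(L \right)} = -3 + L^{3}$ ($R{\left(L \right)} = -3 + L L^{2} = -3 + L^{3}$)
$v{\left(P,H \right)} = -84 - 6 H$
$v{\left(O{\left(-19,l{\left(0 \right)} \right)},-61 \right)} + R{\left(-23 \right)} = \left(-84 - -366\right) + \left(-3 + \left(-23\right)^{3}\right) = \left(-84 + 366\right) - 12170 = 282 - 12170 = -11888$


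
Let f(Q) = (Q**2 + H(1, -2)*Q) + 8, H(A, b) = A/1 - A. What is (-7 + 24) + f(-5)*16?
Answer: 545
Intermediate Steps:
H(A, b) = 0 (H(A, b) = A*1 - A = A - A = 0)
f(Q) = 8 + Q**2 (f(Q) = (Q**2 + 0*Q) + 8 = (Q**2 + 0) + 8 = Q**2 + 8 = 8 + Q**2)
(-7 + 24) + f(-5)*16 = (-7 + 24) + (8 + (-5)**2)*16 = 17 + (8 + 25)*16 = 17 + 33*16 = 17 + 528 = 545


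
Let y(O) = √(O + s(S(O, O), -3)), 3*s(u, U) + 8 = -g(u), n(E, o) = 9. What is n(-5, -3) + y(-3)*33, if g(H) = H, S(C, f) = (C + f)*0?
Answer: 9 + 11*I*√51 ≈ 9.0 + 78.556*I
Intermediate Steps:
S(C, f) = 0
s(u, U) = -8/3 - u/3 (s(u, U) = -8/3 + (-u)/3 = -8/3 - u/3)
y(O) = √(-8/3 + O) (y(O) = √(O + (-8/3 - ⅓*0)) = √(O + (-8/3 + 0)) = √(O - 8/3) = √(-8/3 + O))
n(-5, -3) + y(-3)*33 = 9 + (√(-24 + 9*(-3))/3)*33 = 9 + (√(-24 - 27)/3)*33 = 9 + (√(-51)/3)*33 = 9 + ((I*√51)/3)*33 = 9 + (I*√51/3)*33 = 9 + 11*I*√51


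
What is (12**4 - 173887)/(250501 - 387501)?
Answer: 153151/137000 ≈ 1.1179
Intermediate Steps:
(12**4 - 173887)/(250501 - 387501) = (20736 - 173887)/(-137000) = -153151*(-1/137000) = 153151/137000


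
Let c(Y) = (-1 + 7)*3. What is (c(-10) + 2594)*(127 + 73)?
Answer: 522400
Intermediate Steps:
c(Y) = 18 (c(Y) = 6*3 = 18)
(c(-10) + 2594)*(127 + 73) = (18 + 2594)*(127 + 73) = 2612*200 = 522400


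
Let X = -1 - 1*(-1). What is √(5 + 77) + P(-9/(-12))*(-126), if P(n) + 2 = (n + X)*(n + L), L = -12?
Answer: 10521/8 + √82 ≈ 1324.2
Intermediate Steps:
X = 0 (X = -1 + 1 = 0)
P(n) = -2 + n*(-12 + n) (P(n) = -2 + (n + 0)*(n - 12) = -2 + n*(-12 + n))
√(5 + 77) + P(-9/(-12))*(-126) = √(5 + 77) + (-2 + (-9/(-12))² - (-108)/(-12))*(-126) = √82 + (-2 + (-9*(-1/12))² - (-108)*(-1)/12)*(-126) = √82 + (-2 + (¾)² - 12*¾)*(-126) = √82 + (-2 + 9/16 - 9)*(-126) = √82 - 167/16*(-126) = √82 + 10521/8 = 10521/8 + √82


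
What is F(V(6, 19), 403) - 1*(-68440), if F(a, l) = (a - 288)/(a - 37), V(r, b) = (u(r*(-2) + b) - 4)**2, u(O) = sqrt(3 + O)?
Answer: 35518118/519 + 2008*sqrt(10)/519 ≈ 68448.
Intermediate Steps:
V(r, b) = (-4 + sqrt(3 + b - 2*r))**2 (V(r, b) = (sqrt(3 + (r*(-2) + b)) - 4)**2 = (sqrt(3 + (-2*r + b)) - 4)**2 = (sqrt(3 + (b - 2*r)) - 4)**2 = (sqrt(3 + b - 2*r) - 4)**2 = (-4 + sqrt(3 + b - 2*r))**2)
F(a, l) = (-288 + a)/(-37 + a)
F(V(6, 19), 403) - 1*(-68440) = (-288 + (-4 + sqrt(3 + 19 - 2*6))**2)/(-37 + (-4 + sqrt(3 + 19 - 2*6))**2) - 1*(-68440) = (-288 + (-4 + sqrt(3 + 19 - 12))**2)/(-37 + (-4 + sqrt(3 + 19 - 12))**2) + 68440 = (-288 + (-4 + sqrt(10))**2)/(-37 + (-4 + sqrt(10))**2) + 68440 = 68440 + (-288 + (-4 + sqrt(10))**2)/(-37 + (-4 + sqrt(10))**2)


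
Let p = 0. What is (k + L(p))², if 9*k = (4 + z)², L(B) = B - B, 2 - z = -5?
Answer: 14641/81 ≈ 180.75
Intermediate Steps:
z = 7 (z = 2 - 1*(-5) = 2 + 5 = 7)
L(B) = 0
k = 121/9 (k = (4 + 7)²/9 = (⅑)*11² = (⅑)*121 = 121/9 ≈ 13.444)
(k + L(p))² = (121/9 + 0)² = (121/9)² = 14641/81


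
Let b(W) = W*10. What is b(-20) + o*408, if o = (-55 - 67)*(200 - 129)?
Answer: -3534296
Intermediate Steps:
o = -8662 (o = -122*71 = -8662)
b(W) = 10*W
b(-20) + o*408 = 10*(-20) - 8662*408 = -200 - 3534096 = -3534296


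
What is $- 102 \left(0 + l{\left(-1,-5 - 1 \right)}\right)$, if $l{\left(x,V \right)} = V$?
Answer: $612$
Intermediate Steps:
$- 102 \left(0 + l{\left(-1,-5 - 1 \right)}\right) = - 102 \left(0 - 6\right) = \left(-102\right) \left(-6\right) = 612$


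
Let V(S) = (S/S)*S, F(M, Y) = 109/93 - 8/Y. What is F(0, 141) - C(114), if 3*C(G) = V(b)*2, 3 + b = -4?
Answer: 25273/4371 ≈ 5.7820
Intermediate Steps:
b = -7 (b = -3 - 4 = -7)
F(M, Y) = 109/93 - 8/Y (F(M, Y) = 109*(1/93) - 8/Y = 109/93 - 8/Y)
V(S) = S (V(S) = 1*S = S)
C(G) = -14/3 (C(G) = (-7*2)/3 = (⅓)*(-14) = -14/3)
F(0, 141) - C(114) = (109/93 - 8/141) - 1*(-14/3) = (109/93 - 8*1/141) + 14/3 = (109/93 - 8/141) + 14/3 = 1625/1457 + 14/3 = 25273/4371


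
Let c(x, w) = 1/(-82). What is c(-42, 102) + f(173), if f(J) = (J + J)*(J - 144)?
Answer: 822787/82 ≈ 10034.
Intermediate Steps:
c(x, w) = -1/82
f(J) = 2*J*(-144 + J) (f(J) = (2*J)*(-144 + J) = 2*J*(-144 + J))
c(-42, 102) + f(173) = -1/82 + 2*173*(-144 + 173) = -1/82 + 2*173*29 = -1/82 + 10034 = 822787/82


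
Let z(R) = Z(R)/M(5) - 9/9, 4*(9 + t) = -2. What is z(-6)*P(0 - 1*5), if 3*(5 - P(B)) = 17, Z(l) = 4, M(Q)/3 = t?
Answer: 130/171 ≈ 0.76023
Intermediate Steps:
t = -19/2 (t = -9 + (¼)*(-2) = -9 - ½ = -19/2 ≈ -9.5000)
M(Q) = -57/2 (M(Q) = 3*(-19/2) = -57/2)
z(R) = -65/57 (z(R) = 4/(-57/2) - 9/9 = 4*(-2/57) - 9*⅑ = -8/57 - 1 = -65/57)
P(B) = -⅔ (P(B) = 5 - ⅓*17 = 5 - 17/3 = -⅔)
z(-6)*P(0 - 1*5) = -65/57*(-⅔) = 130/171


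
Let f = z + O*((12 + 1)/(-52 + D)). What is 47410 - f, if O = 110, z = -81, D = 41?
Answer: 47621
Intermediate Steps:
f = -211 (f = -81 + 110*((12 + 1)/(-52 + 41)) = -81 + 110*(13/(-11)) = -81 + 110*(13*(-1/11)) = -81 + 110*(-13/11) = -81 - 130 = -211)
47410 - f = 47410 - 1*(-211) = 47410 + 211 = 47621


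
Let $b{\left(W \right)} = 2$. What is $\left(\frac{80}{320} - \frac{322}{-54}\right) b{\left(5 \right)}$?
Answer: $\frac{671}{54} \approx 12.426$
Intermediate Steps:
$\left(\frac{80}{320} - \frac{322}{-54}\right) b{\left(5 \right)} = \left(\frac{80}{320} - \frac{322}{-54}\right) 2 = \left(80 \cdot \frac{1}{320} - - \frac{161}{27}\right) 2 = \left(\frac{1}{4} + \frac{161}{27}\right) 2 = \frac{671}{108} \cdot 2 = \frac{671}{54}$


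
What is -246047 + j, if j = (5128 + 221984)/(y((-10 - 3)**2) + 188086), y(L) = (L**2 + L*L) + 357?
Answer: -20140101481/81855 ≈ -2.4605e+5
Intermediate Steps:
y(L) = 357 + 2*L**2 (y(L) = (L**2 + L**2) + 357 = 2*L**2 + 357 = 357 + 2*L**2)
j = 75704/81855 (j = (5128 + 221984)/((357 + 2*((-10 - 3)**2)**2) + 188086) = 227112/((357 + 2*((-13)**2)**2) + 188086) = 227112/((357 + 2*169**2) + 188086) = 227112/((357 + 2*28561) + 188086) = 227112/((357 + 57122) + 188086) = 227112/(57479 + 188086) = 227112/245565 = 227112*(1/245565) = 75704/81855 ≈ 0.92486)
-246047 + j = -246047 + 75704/81855 = -20140101481/81855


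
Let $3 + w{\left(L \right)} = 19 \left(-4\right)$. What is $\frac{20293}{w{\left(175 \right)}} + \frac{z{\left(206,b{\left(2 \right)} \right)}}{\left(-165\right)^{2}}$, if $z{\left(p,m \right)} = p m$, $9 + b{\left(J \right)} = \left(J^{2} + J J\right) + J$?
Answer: $- \frac{552460651}{2150775} \approx -256.87$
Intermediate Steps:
$b{\left(J \right)} = -9 + J + 2 J^{2}$ ($b{\left(J \right)} = -9 + \left(\left(J^{2} + J J\right) + J\right) = -9 + \left(\left(J^{2} + J^{2}\right) + J\right) = -9 + \left(2 J^{2} + J\right) = -9 + \left(J + 2 J^{2}\right) = -9 + J + 2 J^{2}$)
$w{\left(L \right)} = -79$ ($w{\left(L \right)} = -3 + 19 \left(-4\right) = -3 - 76 = -79$)
$z{\left(p,m \right)} = m p$
$\frac{20293}{w{\left(175 \right)}} + \frac{z{\left(206,b{\left(2 \right)} \right)}}{\left(-165\right)^{2}} = \frac{20293}{-79} + \frac{\left(-9 + 2 + 2 \cdot 2^{2}\right) 206}{\left(-165\right)^{2}} = 20293 \left(- \frac{1}{79}\right) + \frac{\left(-9 + 2 + 2 \cdot 4\right) 206}{27225} = - \frac{20293}{79} + \left(-9 + 2 + 8\right) 206 \cdot \frac{1}{27225} = - \frac{20293}{79} + 1 \cdot 206 \cdot \frac{1}{27225} = - \frac{20293}{79} + 206 \cdot \frac{1}{27225} = - \frac{20293}{79} + \frac{206}{27225} = - \frac{552460651}{2150775}$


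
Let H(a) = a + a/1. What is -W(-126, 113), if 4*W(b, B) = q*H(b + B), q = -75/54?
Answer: -325/36 ≈ -9.0278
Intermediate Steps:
q = -25/18 (q = -75*1/54 = -25/18 ≈ -1.3889)
H(a) = 2*a (H(a) = a + a*1 = a + a = 2*a)
W(b, B) = -25*B/36 - 25*b/36 (W(b, B) = (-25*(b + B)/9)/4 = (-25*(B + b)/9)/4 = (-25*(2*B + 2*b)/18)/4 = (-25*B/9 - 25*b/9)/4 = -25*B/36 - 25*b/36)
-W(-126, 113) = -(-25/36*113 - 25/36*(-126)) = -(-2825/36 + 175/2) = -1*325/36 = -325/36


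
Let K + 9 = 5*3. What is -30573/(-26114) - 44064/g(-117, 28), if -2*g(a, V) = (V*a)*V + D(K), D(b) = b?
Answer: 83807019/399204718 ≈ 0.20993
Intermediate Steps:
K = 6 (K = -9 + 5*3 = -9 + 15 = 6)
g(a, V) = -3 - a*V²/2 (g(a, V) = -((V*a)*V + 6)/2 = -(a*V² + 6)/2 = -(6 + a*V²)/2 = -3 - a*V²/2)
-30573/(-26114) - 44064/g(-117, 28) = -30573/(-26114) - 44064/(-3 - ½*(-117)*28²) = -30573*(-1/26114) - 44064/(-3 - ½*(-117)*784) = 30573/26114 - 44064/(-3 + 45864) = 30573/26114 - 44064/45861 = 30573/26114 - 44064*1/45861 = 30573/26114 - 14688/15287 = 83807019/399204718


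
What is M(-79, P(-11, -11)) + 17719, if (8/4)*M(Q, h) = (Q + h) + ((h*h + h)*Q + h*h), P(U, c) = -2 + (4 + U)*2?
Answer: 16639/2 ≈ 8319.5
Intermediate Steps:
P(U, c) = 6 + 2*U (P(U, c) = -2 + (8 + 2*U) = 6 + 2*U)
M(Q, h) = Q/2 + h/2 + h²/2 + Q*(h + h²)/2 (M(Q, h) = ((Q + h) + ((h*h + h)*Q + h*h))/2 = ((Q + h) + ((h² + h)*Q + h²))/2 = ((Q + h) + ((h + h²)*Q + h²))/2 = ((Q + h) + (Q*(h + h²) + h²))/2 = ((Q + h) + (h² + Q*(h + h²)))/2 = (Q + h + h² + Q*(h + h²))/2 = Q/2 + h/2 + h²/2 + Q*(h + h²)/2)
M(-79, P(-11, -11)) + 17719 = ((½)*(-79) + (6 + 2*(-11))/2 + (6 + 2*(-11))²/2 + (½)*(-79)*(6 + 2*(-11)) + (½)*(-79)*(6 + 2*(-11))²) + 17719 = (-79/2 + (6 - 22)/2 + (6 - 22)²/2 + (½)*(-79)*(6 - 22) + (½)*(-79)*(6 - 22)²) + 17719 = (-79/2 + (½)*(-16) + (½)*(-16)² + (½)*(-79)*(-16) + (½)*(-79)*(-16)²) + 17719 = (-79/2 - 8 + (½)*256 + 632 + (½)*(-79)*256) + 17719 = (-79/2 - 8 + 128 + 632 - 10112) + 17719 = -18799/2 + 17719 = 16639/2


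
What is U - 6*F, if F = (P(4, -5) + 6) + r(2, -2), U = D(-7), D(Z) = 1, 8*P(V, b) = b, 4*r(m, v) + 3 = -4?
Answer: -83/4 ≈ -20.750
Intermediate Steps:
r(m, v) = -7/4 (r(m, v) = -¾ + (¼)*(-4) = -¾ - 1 = -7/4)
P(V, b) = b/8
U = 1
F = 29/8 (F = ((⅛)*(-5) + 6) - 7/4 = (-5/8 + 6) - 7/4 = 43/8 - 7/4 = 29/8 ≈ 3.6250)
U - 6*F = 1 - 6*29/8 = 1 - 87/4 = -83/4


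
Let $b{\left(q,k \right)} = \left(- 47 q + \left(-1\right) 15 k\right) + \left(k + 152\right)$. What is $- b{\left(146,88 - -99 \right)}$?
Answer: $9328$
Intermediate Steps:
$b{\left(q,k \right)} = 152 - 47 q - 14 k$ ($b{\left(q,k \right)} = \left(- 47 q - 15 k\right) + \left(152 + k\right) = 152 - 47 q - 14 k$)
$- b{\left(146,88 - -99 \right)} = - (152 - 6862 - 14 \left(88 - -99\right)) = - (152 - 6862 - 14 \left(88 + 99\right)) = - (152 - 6862 - 2618) = \left(-1\right) \left(-9328\right) = 9328$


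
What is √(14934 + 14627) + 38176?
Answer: 38176 + √29561 ≈ 38348.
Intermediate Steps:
√(14934 + 14627) + 38176 = √29561 + 38176 = 38176 + √29561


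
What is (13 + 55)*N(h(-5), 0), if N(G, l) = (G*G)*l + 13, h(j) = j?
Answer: 884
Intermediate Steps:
N(G, l) = 13 + l*G² (N(G, l) = G²*l + 13 = l*G² + 13 = 13 + l*G²)
(13 + 55)*N(h(-5), 0) = (13 + 55)*(13 + 0*(-5)²) = 68*(13 + 0*25) = 68*(13 + 0) = 68*13 = 884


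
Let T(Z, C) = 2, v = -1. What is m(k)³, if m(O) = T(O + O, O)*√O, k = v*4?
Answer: -64*I ≈ -64.0*I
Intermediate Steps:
k = -4 (k = -1*4 = -4)
m(O) = 2*√O
m(k)³ = (2*√(-4))³ = (2*(2*I))³ = (4*I)³ = -64*I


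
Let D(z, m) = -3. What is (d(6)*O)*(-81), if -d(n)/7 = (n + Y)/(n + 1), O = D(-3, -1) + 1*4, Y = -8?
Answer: -162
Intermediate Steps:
O = 1 (O = -3 + 1*4 = -3 + 4 = 1)
d(n) = -7*(-8 + n)/(1 + n) (d(n) = -7*(n - 8)/(n + 1) = -7*(-8 + n)/(1 + n))
(d(6)*O)*(-81) = ((7*(8 - 1*6)/(1 + 6))*1)*(-81) = ((7*(8 - 6)/7)*1)*(-81) = ((7*(1/7)*2)*1)*(-81) = (2*1)*(-81) = 2*(-81) = -162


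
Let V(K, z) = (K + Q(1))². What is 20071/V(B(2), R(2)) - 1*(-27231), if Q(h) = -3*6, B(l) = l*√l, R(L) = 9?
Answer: 681460577/24964 + 180639*√2/12482 ≈ 27318.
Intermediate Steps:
B(l) = l^(3/2)
Q(h) = -18
V(K, z) = (-18 + K)² (V(K, z) = (K - 18)² = (-18 + K)²)
20071/V(B(2), R(2)) - 1*(-27231) = 20071/((-18 + 2^(3/2))²) - 1*(-27231) = 20071/((-18 + 2*√2)²) + 27231 = 20071/(-18 + 2*√2)² + 27231 = 27231 + 20071/(-18 + 2*√2)²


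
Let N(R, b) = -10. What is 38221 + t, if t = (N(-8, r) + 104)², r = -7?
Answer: 47057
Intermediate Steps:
t = 8836 (t = (-10 + 104)² = 94² = 8836)
38221 + t = 38221 + 8836 = 47057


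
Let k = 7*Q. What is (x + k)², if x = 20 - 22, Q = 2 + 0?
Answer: 144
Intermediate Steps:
Q = 2
k = 14 (k = 7*2 = 14)
x = -2
(x + k)² = (-2 + 14)² = 12² = 144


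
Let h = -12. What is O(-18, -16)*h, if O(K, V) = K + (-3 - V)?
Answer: 60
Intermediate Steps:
O(K, V) = -3 + K - V
O(-18, -16)*h = (-3 - 18 - 1*(-16))*(-12) = (-3 - 18 + 16)*(-12) = -5*(-12) = 60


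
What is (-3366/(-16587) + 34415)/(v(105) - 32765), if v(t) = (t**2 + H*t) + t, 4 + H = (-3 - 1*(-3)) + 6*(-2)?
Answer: -63427219/42969545 ≈ -1.4761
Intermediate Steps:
H = -16 (H = -4 + ((-3 - 1*(-3)) + 6*(-2)) = -4 + ((-3 + 3) - 12) = -4 + (0 - 12) = -4 - 12 = -16)
v(t) = t**2 - 15*t (v(t) = (t**2 - 16*t) + t = t**2 - 15*t)
(-3366/(-16587) + 34415)/(v(105) - 32765) = (-3366/(-16587) + 34415)/(105*(-15 + 105) - 32765) = (-3366*(-1/16587) + 34415)/(105*90 - 32765) = (374/1843 + 34415)/(9450 - 32765) = (63427219/1843)/(-23315) = (63427219/1843)*(-1/23315) = -63427219/42969545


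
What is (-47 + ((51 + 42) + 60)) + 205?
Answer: 311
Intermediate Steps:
(-47 + ((51 + 42) + 60)) + 205 = (-47 + (93 + 60)) + 205 = (-47 + 153) + 205 = 106 + 205 = 311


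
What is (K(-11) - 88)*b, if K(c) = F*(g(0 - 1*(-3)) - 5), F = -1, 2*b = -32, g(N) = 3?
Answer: 1376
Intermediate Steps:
b = -16 (b = (½)*(-32) = -16)
K(c) = 2 (K(c) = -(3 - 5) = -1*(-2) = 2)
(K(-11) - 88)*b = (2 - 88)*(-16) = -86*(-16) = 1376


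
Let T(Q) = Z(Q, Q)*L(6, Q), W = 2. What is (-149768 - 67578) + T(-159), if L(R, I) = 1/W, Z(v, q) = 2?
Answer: -217345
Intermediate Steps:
L(R, I) = ½ (L(R, I) = 1/2 = ½)
T(Q) = 1 (T(Q) = 2*(½) = 1)
(-149768 - 67578) + T(-159) = (-149768 - 67578) + 1 = -217346 + 1 = -217345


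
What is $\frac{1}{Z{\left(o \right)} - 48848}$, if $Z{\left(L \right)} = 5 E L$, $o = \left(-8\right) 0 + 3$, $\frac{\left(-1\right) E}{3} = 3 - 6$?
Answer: $- \frac{1}{48713} \approx -2.0528 \cdot 10^{-5}$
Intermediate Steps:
$E = 9$ ($E = - 3 \left(3 - 6\right) = \left(-3\right) \left(-3\right) = 9$)
$o = 3$ ($o = 0 + 3 = 3$)
$Z{\left(L \right)} = 45 L$ ($Z{\left(L \right)} = 5 \cdot 9 L = 45 L$)
$\frac{1}{Z{\left(o \right)} - 48848} = \frac{1}{45 \cdot 3 - 48848} = \frac{1}{135 - 48848} = \frac{1}{-48713} = - \frac{1}{48713}$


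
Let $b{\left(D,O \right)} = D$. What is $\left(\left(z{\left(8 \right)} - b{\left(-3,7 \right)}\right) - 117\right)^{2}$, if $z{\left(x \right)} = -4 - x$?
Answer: $15876$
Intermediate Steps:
$\left(\left(z{\left(8 \right)} - b{\left(-3,7 \right)}\right) - 117\right)^{2} = \left(\left(\left(-4 - 8\right) - -3\right) - 117\right)^{2} = \left(\left(\left(-4 - 8\right) + 3\right) - 117\right)^{2} = \left(\left(-12 + 3\right) - 117\right)^{2} = \left(-9 - 117\right)^{2} = \left(-126\right)^{2} = 15876$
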